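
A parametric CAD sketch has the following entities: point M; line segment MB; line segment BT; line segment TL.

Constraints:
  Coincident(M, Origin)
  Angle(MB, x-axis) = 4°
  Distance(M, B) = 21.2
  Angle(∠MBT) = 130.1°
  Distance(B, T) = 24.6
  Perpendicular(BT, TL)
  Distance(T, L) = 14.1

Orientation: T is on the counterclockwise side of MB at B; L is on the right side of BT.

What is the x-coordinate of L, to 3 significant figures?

47.0

M is at the origin; MB runs at 4.0° with length 21.2, so B = 21.2·(cos 4.0°, sin 4.0°) = (21.1, 1.48). ∠MBT = 130.1°, so BT runs at 4.0° + (180° − 130.1°) = 53.9° from the x-axis; with |BT| = 24.6, T = B + 24.6·(cos 53.9°, sin 53.9°) = (35.6, 21.4). BT is perpendicular to TL; with |TL| = 14.1 on the right of BT, L = T + 14.1·(0.808, -0.589) = (47.0, 13.0). So L.x = 47.0.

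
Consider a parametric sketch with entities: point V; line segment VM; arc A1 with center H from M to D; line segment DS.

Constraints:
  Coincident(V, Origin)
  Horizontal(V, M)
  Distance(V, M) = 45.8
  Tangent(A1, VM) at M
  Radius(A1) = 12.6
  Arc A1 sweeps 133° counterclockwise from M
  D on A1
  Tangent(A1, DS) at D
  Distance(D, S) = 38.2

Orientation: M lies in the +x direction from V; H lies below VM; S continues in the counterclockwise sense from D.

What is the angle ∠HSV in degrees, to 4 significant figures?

27.15°

On A1, M sits at bearing 90° from H; a 133° counterclockwise sweep puts D at bearing 223°, so D = H + 12.6·(cos 223°, sin 223°) = (36.58, -21.19). Tangency of A1 to DS means the radius HD is perpendicular to DS, so DS runs along (−sin 223°, cos 223°); with |DS| = 38.2, S = (62.64, -49.13). Then cos ∠HSV = SH·SV / (|SH||SV|), giving 27.15°.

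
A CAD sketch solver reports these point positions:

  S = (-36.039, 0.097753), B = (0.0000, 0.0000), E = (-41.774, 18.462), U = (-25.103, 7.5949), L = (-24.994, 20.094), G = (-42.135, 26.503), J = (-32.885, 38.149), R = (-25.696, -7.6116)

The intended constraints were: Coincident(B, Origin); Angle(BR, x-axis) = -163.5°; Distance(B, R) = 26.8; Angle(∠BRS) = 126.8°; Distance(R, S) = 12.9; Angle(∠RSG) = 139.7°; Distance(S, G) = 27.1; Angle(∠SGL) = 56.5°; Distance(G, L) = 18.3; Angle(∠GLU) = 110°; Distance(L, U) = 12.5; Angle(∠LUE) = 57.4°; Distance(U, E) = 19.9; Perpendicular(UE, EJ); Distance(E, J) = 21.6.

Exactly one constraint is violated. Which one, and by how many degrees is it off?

Perpendicular(UE, EJ) — off by 8.80°.

B = (0.00, 0.00) ✓; BR at -163.5° ✓; |BR| = 26.80 ✓; ∠BRS = 126.8° ✓; |RS| = 12.90 ✓; ∠RSG = 139.7° ✓; |SG| = 27.10 ✓; ∠SGL = 56.50° ✓; |GL| = 18.30 ✓; ∠GLU = 110.0° ✓; |LU| = 12.50 ✓; ∠LUE = 57.40° ✓; |UE| = 19.90 ✓; ∠(UE, EJ) = 81.20° ✗; |EJ| = 21.60 ✓.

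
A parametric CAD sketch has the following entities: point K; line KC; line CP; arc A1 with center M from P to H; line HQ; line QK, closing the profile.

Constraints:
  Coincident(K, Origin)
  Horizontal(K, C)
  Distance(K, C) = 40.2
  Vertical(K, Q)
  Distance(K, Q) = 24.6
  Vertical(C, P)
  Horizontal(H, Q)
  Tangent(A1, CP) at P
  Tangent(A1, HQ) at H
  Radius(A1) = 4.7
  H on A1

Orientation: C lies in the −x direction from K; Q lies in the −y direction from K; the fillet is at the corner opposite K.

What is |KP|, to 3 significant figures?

44.9

The virtual corner opposite K is at (-40.2, -24.6). The tangent condition forces MP to be normal to CP and A1 meets HQ tangentially, so MH is at right angles to HQ, with radius 4.7, so the center M sits 4.7 in from both sides at M = (-35.5, -19.9). That places the tangent points at P = (-40.2, -19.9) on CP and H = (-35.5, -24.6) on HQ. Then |KP| = |P − K| = 44.9.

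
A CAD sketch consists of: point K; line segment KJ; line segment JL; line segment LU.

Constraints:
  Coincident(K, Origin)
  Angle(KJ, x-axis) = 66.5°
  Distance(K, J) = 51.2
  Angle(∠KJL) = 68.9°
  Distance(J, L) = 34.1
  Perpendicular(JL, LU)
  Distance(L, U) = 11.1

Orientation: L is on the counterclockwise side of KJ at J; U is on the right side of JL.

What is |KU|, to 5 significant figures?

60.917

K is at the origin; KJ runs at 66.5° with length 51.2, so J = 51.2·(cos 66.5°, sin 66.5°) = (20.416, 46.953). ∠KJL = 68.9°, so JL runs at 66.5° + (180° − 68.9°) = 177.60° from the x-axis; with |JL| = 34.1, L = J + 34.1·(cos 177.60°, sin 177.60°) = (-13.654, 48.381). JL is perpendicular to LU; with |LU| = 11.1 on the right of JL, U = L + 11.1·(0.041876, 0.99912) = (-13.189, 59.472). Then |KU| = |U − K| = 60.917.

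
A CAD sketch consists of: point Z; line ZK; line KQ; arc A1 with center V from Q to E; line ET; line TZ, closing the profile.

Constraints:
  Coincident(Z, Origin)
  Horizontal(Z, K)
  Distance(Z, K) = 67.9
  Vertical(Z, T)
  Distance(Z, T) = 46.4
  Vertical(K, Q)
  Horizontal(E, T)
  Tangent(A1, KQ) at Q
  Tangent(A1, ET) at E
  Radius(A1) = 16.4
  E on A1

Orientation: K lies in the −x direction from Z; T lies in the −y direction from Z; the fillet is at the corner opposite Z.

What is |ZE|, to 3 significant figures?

69.3

Z is at the origin; ZK is horizontal with |ZK| = 67.9 and K on the −x side, so K = (-67.9, 0.00). ZT is vertical with |ZT| = 46.4 and T on the −y side, so T = (0.00, -46.4). The virtual corner opposite Z is at (-67.9, -46.4). Tangency of A1 to KQ means the radius VQ is perpendicular to KQ and since A1 is tangent to ET there, VE ⟂ ET, with radius 16.4, so the center V sits 16.4 in from both sides at V = (-51.5, -30.0). That places the tangent points at Q = (-67.9, -30.0) on KQ and E = (-51.5, -46.4) on ET. Then |ZE| = |E − Z| = 69.3.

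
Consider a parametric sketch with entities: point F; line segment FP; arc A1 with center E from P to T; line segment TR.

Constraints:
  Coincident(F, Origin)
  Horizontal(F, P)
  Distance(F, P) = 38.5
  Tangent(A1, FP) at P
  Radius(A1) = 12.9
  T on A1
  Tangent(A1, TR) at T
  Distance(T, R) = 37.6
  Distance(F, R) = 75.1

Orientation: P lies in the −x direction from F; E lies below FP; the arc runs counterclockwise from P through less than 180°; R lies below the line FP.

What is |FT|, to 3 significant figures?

52.2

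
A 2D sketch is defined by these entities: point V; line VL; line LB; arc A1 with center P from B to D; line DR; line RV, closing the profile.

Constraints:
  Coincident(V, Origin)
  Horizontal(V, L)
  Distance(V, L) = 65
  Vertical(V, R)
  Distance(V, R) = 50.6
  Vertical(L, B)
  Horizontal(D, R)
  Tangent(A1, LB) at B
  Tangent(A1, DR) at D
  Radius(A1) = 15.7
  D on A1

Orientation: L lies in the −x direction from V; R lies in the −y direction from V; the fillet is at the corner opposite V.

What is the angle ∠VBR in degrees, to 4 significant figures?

41.81°

V is at the origin; VL is horizontal with |VL| = 65.0 and L on the −x side, so L = (-65.00, 0.000). VR is vertical with |VR| = 50.6 and R on the −y side, so R = (0.000, -50.60). The virtual corner opposite V is at (-65.00, -50.60). A1 meets LB tangentially, so PB is at right angles to LB and since A1 is tangent to DR there, PD ⟂ DR, with radius 15.7, so the center P sits 15.7 in from both sides at P = (-49.30, -34.90). That places the tangent points at B = (-65.00, -34.90) on LB and D = (-49.30, -50.60) on DR. Then cos ∠VBR = BV·BR / (|BV||BR|), giving 41.81°.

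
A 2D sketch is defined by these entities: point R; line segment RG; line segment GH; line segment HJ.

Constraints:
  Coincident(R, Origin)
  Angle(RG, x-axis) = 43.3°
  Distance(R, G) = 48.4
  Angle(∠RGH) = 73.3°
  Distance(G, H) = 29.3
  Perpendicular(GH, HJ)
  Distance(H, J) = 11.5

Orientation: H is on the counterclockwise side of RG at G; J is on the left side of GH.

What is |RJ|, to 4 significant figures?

38.11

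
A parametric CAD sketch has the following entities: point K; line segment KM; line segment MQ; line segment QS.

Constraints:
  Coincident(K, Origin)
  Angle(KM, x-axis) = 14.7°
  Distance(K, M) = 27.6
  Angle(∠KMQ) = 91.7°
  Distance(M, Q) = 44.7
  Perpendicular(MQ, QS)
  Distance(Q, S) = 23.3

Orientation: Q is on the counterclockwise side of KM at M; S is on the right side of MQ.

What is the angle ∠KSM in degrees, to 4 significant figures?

20.66°

∠KMQ = 91.7°, so MQ runs at 14.7° + (180° − 91.7°) = 103.0° from the x-axis; with |MQ| = 44.7, Q = M + 44.7·(cos 103.0°, sin 103.0°) = (16.64, 50.56). MQ is perpendicular to QS; with |QS| = 23.3 on the right of MQ, S = Q + 23.3·(0.9744, 0.2250) = (39.34, 55.80). Then cos ∠KSM = SK·SM / (|SK||SM|), giving 20.66°.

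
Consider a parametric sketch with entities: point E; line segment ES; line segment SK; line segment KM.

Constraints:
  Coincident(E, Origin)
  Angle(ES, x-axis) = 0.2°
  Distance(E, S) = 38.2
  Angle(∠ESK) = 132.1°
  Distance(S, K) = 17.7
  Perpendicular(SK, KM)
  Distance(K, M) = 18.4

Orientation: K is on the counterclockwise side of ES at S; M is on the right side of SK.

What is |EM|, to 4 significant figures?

63.72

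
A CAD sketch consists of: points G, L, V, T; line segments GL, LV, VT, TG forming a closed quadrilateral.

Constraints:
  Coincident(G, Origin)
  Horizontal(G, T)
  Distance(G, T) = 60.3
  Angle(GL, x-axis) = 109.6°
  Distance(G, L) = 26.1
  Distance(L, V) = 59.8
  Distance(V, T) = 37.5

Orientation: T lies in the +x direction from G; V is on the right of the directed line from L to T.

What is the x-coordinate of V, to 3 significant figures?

29.5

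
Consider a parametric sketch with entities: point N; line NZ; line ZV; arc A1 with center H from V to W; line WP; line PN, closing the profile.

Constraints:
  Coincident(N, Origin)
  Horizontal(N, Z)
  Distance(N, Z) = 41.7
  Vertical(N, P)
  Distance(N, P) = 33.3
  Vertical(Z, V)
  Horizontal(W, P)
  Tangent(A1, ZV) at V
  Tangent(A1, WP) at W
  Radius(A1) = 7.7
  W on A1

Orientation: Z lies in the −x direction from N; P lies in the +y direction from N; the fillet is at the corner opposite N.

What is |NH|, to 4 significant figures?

42.56

NP is vertical with |NP| = 33.3 and P on the +y side, so P = (0.000, 33.30). The virtual corner opposite N is at (-41.70, 33.30). A1 meets ZV tangentially, so HV is at right angles to ZV and the tangent condition forces HW to be normal to WP, with radius 7.7, so the center H sits 7.7 in from both sides at H = (-34.00, 25.60). Then |NH| = |H − N| = 42.56.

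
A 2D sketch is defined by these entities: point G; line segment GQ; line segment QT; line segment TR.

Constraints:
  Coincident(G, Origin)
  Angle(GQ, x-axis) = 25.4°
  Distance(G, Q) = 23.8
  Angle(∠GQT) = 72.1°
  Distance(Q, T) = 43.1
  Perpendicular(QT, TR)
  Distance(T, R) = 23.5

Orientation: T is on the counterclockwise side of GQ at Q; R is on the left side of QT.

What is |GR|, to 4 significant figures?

35.80

G is at the origin; GQ runs at 25.4° with length 23.8, so Q = 23.8·(cos 25.4°, sin 25.4°) = (21.50, 10.21). ∠GQT = 72.1°, so QT runs at 25.4° + (180° − 72.1°) = 133.3° from the x-axis; with |QT| = 43.1, T = Q + 43.1·(cos 133.3°, sin 133.3°) = (-8.059, 41.58). QT is perpendicular to TR; with |TR| = 23.5 on the left of QT, R = T + 23.5·(-0.7278, -0.6858) = (-25.16, 25.46). Then |GR| = |R − G| = 35.80.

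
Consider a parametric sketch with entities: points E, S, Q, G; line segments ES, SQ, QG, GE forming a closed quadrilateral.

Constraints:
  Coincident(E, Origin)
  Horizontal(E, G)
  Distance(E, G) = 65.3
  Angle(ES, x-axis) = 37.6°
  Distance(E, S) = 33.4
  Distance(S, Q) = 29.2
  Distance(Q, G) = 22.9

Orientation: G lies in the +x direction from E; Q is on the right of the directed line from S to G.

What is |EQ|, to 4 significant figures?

42.90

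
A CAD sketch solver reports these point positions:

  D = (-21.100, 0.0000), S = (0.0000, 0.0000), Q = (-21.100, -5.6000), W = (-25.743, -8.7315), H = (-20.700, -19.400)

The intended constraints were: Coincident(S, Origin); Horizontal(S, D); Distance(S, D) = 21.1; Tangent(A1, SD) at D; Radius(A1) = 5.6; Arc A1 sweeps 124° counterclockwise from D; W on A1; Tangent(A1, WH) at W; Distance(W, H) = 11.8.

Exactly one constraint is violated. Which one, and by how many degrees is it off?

Tangent(A1, WH) at W — off by 8.70°.

S = (0.00, 0.00) ✓; S.y = 0.00, D.y = 0.00 ✓; |SD| = 21.10 ✓; ∠(QD, DS) = 90.00° ✓; |QD| = 5.600 ✓; bearing(Q→W) − bearing(Q→D) = 124.0° ✓; |QW| = 5.600 ✓; ∠(QW, WH) = 98.70° ✗; |WH| = 11.80 ✓.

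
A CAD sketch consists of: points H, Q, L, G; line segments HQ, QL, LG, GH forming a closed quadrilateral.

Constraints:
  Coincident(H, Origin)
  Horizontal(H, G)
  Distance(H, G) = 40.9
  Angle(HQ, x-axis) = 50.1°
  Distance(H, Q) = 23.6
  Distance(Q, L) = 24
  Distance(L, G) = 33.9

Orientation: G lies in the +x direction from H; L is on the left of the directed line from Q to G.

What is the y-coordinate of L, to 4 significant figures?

33.16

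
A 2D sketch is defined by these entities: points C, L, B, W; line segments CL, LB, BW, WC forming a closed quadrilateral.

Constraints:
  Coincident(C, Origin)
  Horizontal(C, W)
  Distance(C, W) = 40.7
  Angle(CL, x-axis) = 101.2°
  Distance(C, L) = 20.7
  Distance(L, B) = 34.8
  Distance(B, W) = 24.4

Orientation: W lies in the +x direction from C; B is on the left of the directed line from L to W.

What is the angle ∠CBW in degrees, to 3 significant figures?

78.2°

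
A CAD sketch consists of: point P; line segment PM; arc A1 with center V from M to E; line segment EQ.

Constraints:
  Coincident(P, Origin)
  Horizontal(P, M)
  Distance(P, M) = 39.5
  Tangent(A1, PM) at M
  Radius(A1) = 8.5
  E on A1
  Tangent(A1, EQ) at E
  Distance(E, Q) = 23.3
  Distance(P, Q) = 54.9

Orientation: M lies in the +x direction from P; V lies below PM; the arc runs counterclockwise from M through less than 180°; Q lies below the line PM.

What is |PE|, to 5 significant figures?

34.620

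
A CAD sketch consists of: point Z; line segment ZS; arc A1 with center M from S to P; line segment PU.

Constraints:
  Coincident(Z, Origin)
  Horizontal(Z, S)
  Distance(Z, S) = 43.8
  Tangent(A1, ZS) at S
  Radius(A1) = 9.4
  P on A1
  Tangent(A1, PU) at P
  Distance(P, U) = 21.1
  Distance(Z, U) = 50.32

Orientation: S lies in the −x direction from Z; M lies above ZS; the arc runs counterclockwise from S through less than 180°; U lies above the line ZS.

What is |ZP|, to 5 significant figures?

36.394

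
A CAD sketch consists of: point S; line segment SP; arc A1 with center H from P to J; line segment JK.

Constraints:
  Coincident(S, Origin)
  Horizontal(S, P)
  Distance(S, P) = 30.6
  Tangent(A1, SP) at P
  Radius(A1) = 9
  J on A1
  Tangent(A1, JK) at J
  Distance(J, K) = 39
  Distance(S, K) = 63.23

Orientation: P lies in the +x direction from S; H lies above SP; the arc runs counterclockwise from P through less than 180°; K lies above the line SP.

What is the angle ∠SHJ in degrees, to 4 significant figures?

160.3°

S is at the origin; SP is horizontal with |SP| = 30.6 and P on the +x side, so P = (30.60, 0.000). A1 meets SP tangentially, so HP is at right angles to SP, so H = P + (0, 9) = (30.60, 9.000). Since HJ ⟂ JK (tangency), |HK| = √(9.0² + 39.0²) = 40.02 regardless of where J sits on A1. So K lies on both circle(S, 63.23) and circle(H, 40.02); the above-SP intersection is K = (41.83, 47.42). J is the foot of the tangent from K: J = (39.59, 8.482).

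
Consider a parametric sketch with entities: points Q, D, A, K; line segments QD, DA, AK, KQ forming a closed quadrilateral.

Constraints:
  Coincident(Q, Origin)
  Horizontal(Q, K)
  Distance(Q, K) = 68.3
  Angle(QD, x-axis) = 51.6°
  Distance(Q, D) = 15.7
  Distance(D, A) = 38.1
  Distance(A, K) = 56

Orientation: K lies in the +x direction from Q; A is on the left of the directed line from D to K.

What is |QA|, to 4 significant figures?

53.79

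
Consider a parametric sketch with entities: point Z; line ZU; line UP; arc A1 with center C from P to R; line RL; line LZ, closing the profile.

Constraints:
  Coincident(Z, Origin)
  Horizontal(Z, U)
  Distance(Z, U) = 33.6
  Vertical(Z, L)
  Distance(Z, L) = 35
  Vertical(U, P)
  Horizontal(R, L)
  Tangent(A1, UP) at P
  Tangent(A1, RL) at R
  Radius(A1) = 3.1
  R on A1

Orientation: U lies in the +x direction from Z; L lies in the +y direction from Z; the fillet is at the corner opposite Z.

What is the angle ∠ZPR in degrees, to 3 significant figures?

88.5°

The virtual corner opposite Z is at (33.6, 35.0). A1 meets UP tangentially, so CP is at right angles to UP and the tangent condition forces CR to be normal to RL, with radius 3.1, so the center C sits 3.1 in from both sides at C = (30.5, 31.9). That places the tangent points at P = (33.6, 31.9) on UP and R = (30.5, 35.0) on RL. Then cos ∠ZPR = PZ·PR / (|PZ||PR|), giving 88.5°.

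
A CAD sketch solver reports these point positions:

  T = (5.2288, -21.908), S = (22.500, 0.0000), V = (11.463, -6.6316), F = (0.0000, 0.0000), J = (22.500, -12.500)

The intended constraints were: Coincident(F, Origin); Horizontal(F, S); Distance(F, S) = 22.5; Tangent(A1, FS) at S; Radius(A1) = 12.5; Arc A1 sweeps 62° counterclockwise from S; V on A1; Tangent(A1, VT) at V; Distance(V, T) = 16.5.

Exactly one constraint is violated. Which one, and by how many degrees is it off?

Tangent(A1, VT) at V — off by 5.80°.

F = (0.00, 0.00) ✓; F.y = 0.00, S.y = 0.00 ✓; |FS| = 22.50 ✓; ∠(JS, SF) = 90.00° ✓; |JS| = 12.50 ✓; bearing(J→V) − bearing(J→S) = 62.00° ✓; |JV| = 12.50 ✓; ∠(JV, VT) = 84.20° ✗; |VT| = 16.50 ✓.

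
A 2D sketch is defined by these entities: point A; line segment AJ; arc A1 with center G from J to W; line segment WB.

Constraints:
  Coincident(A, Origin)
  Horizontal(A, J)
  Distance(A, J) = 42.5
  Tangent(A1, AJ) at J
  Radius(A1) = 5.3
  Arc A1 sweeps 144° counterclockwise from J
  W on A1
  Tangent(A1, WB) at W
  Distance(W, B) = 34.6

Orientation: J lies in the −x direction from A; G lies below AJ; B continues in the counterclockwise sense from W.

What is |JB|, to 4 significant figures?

38.91

A is at the origin; AJ is horizontal with |AJ| = 42.5 and J on the −x side, so J = (-42.50, 0.000). Tangency of A1 to AJ means the radius GJ is perpendicular to AJ, so G = J + (0, -5.3) = (-42.50, -5.300). On A1, J sits at bearing 90° from G; a 144° counterclockwise sweep puts W at bearing 234°, so W = G + 5.3·(cos 234°, sin 234°) = (-45.62, -9.588). A1 meets WB tangentially, so GW is at right angles to WB, so WB runs along (−sin 234°, cos 234°); with |WB| = 34.6, B = (-17.62, -29.93). Then |JB| = |B − J| = 38.91.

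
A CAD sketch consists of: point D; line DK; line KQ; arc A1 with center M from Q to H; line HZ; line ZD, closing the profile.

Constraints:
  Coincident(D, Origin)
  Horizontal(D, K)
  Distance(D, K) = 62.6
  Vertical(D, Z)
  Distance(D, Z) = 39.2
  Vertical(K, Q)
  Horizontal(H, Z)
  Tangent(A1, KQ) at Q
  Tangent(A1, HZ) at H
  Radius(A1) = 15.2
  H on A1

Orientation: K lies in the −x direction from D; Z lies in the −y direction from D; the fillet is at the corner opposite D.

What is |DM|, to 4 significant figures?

53.13

D is at the origin; DK is horizontal with |DK| = 62.6 and K on the −x side, so K = (-62.60, 0.000). DZ is vertical with |DZ| = 39.2 and Z on the −y side, so Z = (0.000, -39.20). The virtual corner opposite D is at (-62.60, -39.20). Tangency of A1 to KQ means the radius MQ is perpendicular to KQ and the tangent condition forces MH to be normal to HZ, with radius 15.2, so the center M sits 15.2 in from both sides at M = (-47.40, -24.00). Then |DM| = |M − D| = 53.13.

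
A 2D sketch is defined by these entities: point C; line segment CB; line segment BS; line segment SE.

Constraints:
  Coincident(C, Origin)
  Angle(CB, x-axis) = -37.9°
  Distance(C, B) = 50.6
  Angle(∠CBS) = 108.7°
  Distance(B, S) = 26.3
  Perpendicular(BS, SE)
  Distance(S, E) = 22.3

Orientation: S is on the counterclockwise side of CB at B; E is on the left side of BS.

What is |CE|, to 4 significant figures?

49.65

C is at the origin; CB runs at -37.9° with length 50.6, so B = 50.6·(cos -37.9°, sin -37.9°) = (39.93, -31.08). ∠CBS = 108.7°, so BS runs at -37.9° + (180° − 108.7°) = 33.40° from the x-axis; with |BS| = 26.3, S = B + 26.3·(cos 33.40°, sin 33.40°) = (61.88, -16.61). BS is perpendicular to SE; with |SE| = 22.3 on the left of BS, E = S + 22.3·(-0.5505, 0.8348) = (49.61, 2.012). Then |CE| = |E − C| = 49.65.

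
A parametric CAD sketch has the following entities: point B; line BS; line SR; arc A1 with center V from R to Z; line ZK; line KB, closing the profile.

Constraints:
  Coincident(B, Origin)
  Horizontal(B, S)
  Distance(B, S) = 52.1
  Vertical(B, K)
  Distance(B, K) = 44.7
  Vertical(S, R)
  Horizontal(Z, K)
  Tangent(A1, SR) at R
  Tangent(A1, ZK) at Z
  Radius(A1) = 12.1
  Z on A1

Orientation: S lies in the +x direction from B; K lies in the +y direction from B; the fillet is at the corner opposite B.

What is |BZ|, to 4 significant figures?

59.98

B is at the origin; B and S share the same y with |BS| = 52.1 and S on the +x side, so S = (52.10, 0.000). B and K share the same x with |BK| = 44.7 and K on the +y side, so K = (0.000, 44.70). The virtual corner opposite B is at (52.10, 44.70). Tangency of A1 to SR means the radius VR is perpendicular to SR and tangency of A1 to ZK means the radius VZ is perpendicular to ZK, with radius 12.1, so the center V sits 12.1 in from both sides at V = (40.00, 32.60). That places the tangent points at R = (52.10, 32.60) on SR and Z = (40.00, 44.70) on ZK. Then |BZ| = |Z − B| = 59.98.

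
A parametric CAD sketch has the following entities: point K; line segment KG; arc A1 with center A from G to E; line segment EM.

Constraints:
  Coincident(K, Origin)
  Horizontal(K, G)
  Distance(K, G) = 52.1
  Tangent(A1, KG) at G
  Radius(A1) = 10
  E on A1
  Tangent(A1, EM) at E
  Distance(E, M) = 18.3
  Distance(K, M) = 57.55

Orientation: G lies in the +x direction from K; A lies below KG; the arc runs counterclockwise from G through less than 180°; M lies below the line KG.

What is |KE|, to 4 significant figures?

44.70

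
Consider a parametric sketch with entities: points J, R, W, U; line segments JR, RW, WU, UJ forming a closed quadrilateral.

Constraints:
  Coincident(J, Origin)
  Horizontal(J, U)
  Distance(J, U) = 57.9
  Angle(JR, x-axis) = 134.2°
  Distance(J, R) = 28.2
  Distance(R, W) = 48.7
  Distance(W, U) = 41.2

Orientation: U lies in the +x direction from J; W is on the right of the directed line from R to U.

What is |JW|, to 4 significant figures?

20.94

J is at the origin; JU is horizontal with |JU| = 57.9 and U in +x, so U = (57.9, 0). JR runs at 134.2° with |JR| = 28.2, so R = (-19.66, 20.22). W is determined by |RW| = 48.7 and |WU| = 41.2 together: it lies at the intersection of circle(R, 48.7) and circle(U, 41.2). With |RU| = 80.15, the foot of the radical line on RU is 44.28 from R and the perpendicular offset is √(48.7² − 44.28²) = 20.27. Taking the right-of-RU solution: W = (18.08, -10.57).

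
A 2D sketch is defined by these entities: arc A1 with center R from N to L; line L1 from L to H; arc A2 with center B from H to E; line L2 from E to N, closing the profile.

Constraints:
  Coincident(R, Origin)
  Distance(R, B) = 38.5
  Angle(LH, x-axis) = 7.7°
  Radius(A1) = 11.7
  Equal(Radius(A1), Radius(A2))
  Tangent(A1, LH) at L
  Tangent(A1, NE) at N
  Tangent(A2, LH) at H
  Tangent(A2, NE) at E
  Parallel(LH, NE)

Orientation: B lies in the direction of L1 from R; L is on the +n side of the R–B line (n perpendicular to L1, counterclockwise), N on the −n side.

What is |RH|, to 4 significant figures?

40.24

The slot axis is L1's direction at 7.7°, so u = (cos 7.7°, sin 7.7°) = (0.9910, 0.1340) and n = (−sin 7.7°, cos 7.7°) = (-0.1340, 0.9910). R is at the origin and B lies 38.5 along u from R, so B = 38.5·u = (38.15, 5.158). Tangency of A1 to both parallel lines with radius 11.7 puts L and N at R ± 11.7·n: L = (-1.568, 11.59), N = (1.568, -11.59). Equal radii place H and E the same way about B: H = B + 11.7·n = (36.59, 16.75), E = B − 11.7·n = (39.72, -6.436). Then |RH| = |H − R| = 40.24.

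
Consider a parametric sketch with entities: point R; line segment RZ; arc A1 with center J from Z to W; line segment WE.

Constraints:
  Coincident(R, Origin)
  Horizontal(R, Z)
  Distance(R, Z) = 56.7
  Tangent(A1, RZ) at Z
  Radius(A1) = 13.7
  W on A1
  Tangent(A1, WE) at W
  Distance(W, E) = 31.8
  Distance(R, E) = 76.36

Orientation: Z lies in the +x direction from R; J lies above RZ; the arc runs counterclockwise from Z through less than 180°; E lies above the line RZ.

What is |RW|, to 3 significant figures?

72.0

R is at the origin; R and Z share the same y with |RZ| = 56.7 and Z on the +x side, so Z = (56.7, 0.00). A1 meets RZ tangentially, so JZ is at right angles to RZ, so J = Z + (0, 13.7) = (56.7, 13.7). Since JW ⟂ WE (tangency), |JE| = √(13.7² + 31.8²) = 34.6 regardless of where W sits on A1. So E lies on both circle(R, 76.36) and circle(J, 34.6); the above-RZ intersection is E = (59.2, 48.2). W is the foot of the tangent from E: W = (69.6, 18.2).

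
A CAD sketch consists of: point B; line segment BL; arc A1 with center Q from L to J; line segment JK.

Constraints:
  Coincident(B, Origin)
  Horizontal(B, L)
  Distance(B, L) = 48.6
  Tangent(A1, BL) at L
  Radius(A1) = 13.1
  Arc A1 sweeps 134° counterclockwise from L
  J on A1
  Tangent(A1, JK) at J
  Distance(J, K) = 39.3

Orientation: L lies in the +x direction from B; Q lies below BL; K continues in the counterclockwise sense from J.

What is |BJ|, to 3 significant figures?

45.0

B is at the origin; B and L share the same y with |BL| = 48.6 and L on the +x side, so L = (48.6, 0.00). The tangent condition forces QL to be normal to BL, so Q = L + (0, -13.1) = (48.6, -13.1). On A1, L sits at bearing 90° from Q; a 134° counterclockwise sweep puts J at bearing 224°, so J = Q + 13.1·(cos 224°, sin 224°) = (39.2, -22.2). Then |BJ| = |J − B| = 45.0.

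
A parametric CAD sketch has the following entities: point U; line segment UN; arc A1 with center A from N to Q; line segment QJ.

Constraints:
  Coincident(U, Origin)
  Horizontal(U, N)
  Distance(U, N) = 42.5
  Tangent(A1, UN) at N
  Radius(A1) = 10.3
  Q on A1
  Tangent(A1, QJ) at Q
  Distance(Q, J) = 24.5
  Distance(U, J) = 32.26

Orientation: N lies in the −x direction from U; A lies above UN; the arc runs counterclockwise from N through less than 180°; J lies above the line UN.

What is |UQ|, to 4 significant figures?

34.23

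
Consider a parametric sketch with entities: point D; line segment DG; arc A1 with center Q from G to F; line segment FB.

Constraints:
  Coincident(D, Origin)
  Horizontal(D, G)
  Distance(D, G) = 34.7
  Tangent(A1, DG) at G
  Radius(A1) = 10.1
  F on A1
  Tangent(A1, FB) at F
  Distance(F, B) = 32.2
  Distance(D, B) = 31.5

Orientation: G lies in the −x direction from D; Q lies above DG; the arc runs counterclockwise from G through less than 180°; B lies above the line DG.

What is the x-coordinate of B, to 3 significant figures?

-7.83

D is at the origin; D and G share the same y with |DG| = 34.7 and G on the −x side, so G = (-34.7, 0.00). Since A1 is tangent to DG there, QG ⟂ DG, so Q = G + (0, 10.1) = (-34.7, 10.1). Since QF ⟂ FB (tangency), |QB| = √(10.1² + 32.2²) = 33.7 regardless of where F sits on A1. So B lies on both circle(D, 31.5) and circle(Q, 33.7); the above-DG intersection is B = (-7.83, 30.5). F is the foot of the tangent from B: F = (-26.5, 4.25).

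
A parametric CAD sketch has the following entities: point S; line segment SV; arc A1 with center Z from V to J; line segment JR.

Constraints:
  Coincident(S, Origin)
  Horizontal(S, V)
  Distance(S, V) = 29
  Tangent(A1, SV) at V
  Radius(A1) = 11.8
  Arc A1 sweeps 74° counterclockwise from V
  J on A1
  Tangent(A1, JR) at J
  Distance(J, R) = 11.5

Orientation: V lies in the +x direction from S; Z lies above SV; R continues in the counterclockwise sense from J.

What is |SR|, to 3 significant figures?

47.7

On A1, V sits at bearing -90° from Z; a 74° counterclockwise sweep puts J at bearing -16°, so J = Z + 11.8·(cos -16°, sin -16°) = (40.3, 8.55). Since A1 is tangent to JR there, ZJ ⟂ JR, so JR runs along (−sin -16°, cos -16°); with |JR| = 11.5, R = (43.5, 19.6). Then |SR| = |R − S| = 47.7.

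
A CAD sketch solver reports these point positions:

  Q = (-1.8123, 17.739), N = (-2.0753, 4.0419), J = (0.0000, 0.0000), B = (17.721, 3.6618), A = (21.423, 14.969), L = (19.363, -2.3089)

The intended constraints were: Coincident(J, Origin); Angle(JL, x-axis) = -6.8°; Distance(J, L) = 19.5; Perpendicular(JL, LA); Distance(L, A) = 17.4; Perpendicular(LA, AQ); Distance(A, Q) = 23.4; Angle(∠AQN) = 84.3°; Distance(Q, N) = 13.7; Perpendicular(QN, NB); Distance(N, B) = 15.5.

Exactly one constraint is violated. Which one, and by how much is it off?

Distance(N, B) = 15.5 — off by 4.30.

J = (0.00, 0.00) ✓; JL at -6.800° ✓; |JL| = 19.50 ✓; ∠(JL, LA) = 90.00° ✓; |LA| = 17.40 ✓; ∠(LA, AQ) = 90.00° ✓; |AQ| = 23.40 ✓; ∠AQN = 84.30° ✓; |QN| = 13.70 ✓; ∠(QN, NB) = 90.00° ✓; |NB| = 19.80 ✗.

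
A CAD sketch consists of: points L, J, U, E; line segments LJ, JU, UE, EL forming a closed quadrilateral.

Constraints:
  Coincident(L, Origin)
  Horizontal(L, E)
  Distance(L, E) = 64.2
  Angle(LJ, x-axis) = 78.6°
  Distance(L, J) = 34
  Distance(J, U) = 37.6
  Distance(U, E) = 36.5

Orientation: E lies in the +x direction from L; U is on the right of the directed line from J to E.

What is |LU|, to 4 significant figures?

27.85

Checks: |JU| = 37.60 ✓; |UE| = 36.50 ✓.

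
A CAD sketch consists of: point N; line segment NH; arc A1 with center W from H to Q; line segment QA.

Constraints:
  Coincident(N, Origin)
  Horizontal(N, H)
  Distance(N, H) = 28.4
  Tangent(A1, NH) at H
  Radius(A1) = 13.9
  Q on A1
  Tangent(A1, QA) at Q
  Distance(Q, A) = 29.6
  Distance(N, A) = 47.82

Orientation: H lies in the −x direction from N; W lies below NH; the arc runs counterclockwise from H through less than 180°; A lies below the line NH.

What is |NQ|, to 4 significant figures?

44.98

N is at the origin; N and H share the same y with |NH| = 28.4 and H on the −x side, so H = (-28.40, 0.000). Tangency of A1 to NH means the radius WH is perpendicular to NH, so W = H + (0, -13.9) = (-28.40, -13.90). Since WQ ⟂ QA (tangency), |WA| = √(13.9² + 29.6²) = 32.70 regardless of where Q sits on A1. So A lies on both circle(N, 47.82) and circle(W, 32.70); the below-NH intersection is A = (-17.19, -44.62). Q is the foot of the tangent from A: Q = (-38.20, -23.76).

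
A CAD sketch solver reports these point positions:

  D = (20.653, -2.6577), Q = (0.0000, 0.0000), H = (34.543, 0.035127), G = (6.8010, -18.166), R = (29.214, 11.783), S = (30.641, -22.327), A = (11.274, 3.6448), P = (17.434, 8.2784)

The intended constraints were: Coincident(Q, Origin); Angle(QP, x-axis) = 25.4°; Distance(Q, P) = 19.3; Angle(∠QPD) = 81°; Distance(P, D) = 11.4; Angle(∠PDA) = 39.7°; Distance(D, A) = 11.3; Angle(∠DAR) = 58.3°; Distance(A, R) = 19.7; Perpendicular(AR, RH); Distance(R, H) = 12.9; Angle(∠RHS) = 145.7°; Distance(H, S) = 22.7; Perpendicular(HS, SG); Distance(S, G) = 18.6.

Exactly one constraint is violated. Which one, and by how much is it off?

Distance(S, G) = 18.6 — off by 5.60.

Q = (0.00, 0.00) ✓; QP at 25.40° ✓; |QP| = 19.30 ✓; ∠QPD = 81.00° ✓; |PD| = 11.40 ✓; ∠PDA = 39.70° ✓; |DA| = 11.30 ✓; ∠DAR = 58.30° ✓; |AR| = 19.70 ✓; ∠(AR, RH) = 90.00° ✓; |RH| = 12.90 ✓; ∠RHS = 145.7° ✓; |HS| = 22.70 ✓; ∠(HS, SG) = 90.00° ✓; |SG| = 24.20 ✗.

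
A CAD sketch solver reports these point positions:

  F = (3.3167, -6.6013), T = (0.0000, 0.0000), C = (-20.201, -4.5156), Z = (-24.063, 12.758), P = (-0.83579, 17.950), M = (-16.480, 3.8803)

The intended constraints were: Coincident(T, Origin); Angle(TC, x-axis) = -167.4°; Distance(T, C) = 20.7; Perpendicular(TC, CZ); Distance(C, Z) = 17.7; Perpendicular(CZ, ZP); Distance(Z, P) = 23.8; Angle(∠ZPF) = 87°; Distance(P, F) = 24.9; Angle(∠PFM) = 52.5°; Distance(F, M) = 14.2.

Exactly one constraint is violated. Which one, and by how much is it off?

Distance(F, M) = 14.2 — off by 8.20.

T = (0.00, 0.00) ✓; TC at -167.4° ✓; |TC| = 20.70 ✓; ∠(TC, CZ) = 90.00° ✓; |CZ| = 17.70 ✓; ∠(CZ, ZP) = 90.00° ✓; |ZP| = 23.80 ✓; ∠ZPF = 87.00° ✓; |PF| = 24.90 ✓; ∠PFM = 52.50° ✓; |FM| = 22.40 ✗.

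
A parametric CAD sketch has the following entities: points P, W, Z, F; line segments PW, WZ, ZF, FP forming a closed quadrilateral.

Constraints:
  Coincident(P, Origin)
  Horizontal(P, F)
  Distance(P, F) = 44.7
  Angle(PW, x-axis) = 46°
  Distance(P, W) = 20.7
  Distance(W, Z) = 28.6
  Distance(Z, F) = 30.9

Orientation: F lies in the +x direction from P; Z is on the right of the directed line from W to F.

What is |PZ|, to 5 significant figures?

21.728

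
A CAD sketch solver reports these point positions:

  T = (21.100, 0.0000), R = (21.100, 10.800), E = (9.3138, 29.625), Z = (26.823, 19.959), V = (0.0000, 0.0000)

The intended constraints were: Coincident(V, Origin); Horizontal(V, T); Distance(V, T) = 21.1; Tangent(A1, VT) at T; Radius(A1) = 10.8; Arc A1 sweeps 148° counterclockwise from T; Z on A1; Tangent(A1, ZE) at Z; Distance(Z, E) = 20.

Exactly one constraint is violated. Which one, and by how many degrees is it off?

Tangent(A1, ZE) at Z — off by 3.10°.

V = (0.00, 0.00) ✓; V.y = 0.00, T.y = 0.00 ✓; |VT| = 21.10 ✓; ∠(RT, TV) = 90.00° ✓; |RT| = 10.80 ✓; bearing(R→Z) − bearing(R→T) = 148.0° ✓; |RZ| = 10.80 ✓; ∠(RZ, ZE) = 86.90° ✗; |ZE| = 20.00 ✓.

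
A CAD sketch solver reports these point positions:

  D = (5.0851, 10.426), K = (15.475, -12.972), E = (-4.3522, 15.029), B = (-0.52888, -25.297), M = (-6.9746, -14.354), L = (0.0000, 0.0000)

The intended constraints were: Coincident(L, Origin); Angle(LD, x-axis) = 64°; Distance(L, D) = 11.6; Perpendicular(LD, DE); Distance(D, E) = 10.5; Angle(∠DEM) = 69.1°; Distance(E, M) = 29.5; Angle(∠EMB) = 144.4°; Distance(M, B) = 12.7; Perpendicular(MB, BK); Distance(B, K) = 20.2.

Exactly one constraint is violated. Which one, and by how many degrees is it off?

Perpendicular(MB, BK) — off by 7.10°.

L = (0.00, 0.00) ✓; LD at 64.00° ✓; |LD| = 11.60 ✓; ∠(LD, DE) = 90.00° ✓; |DE| = 10.50 ✓; ∠DEM = 69.10° ✓; |EM| = 29.50 ✓; ∠EMB = 144.4° ✓; |MB| = 12.70 ✓; ∠(MB, BK) = 97.10° ✗; |BK| = 20.20 ✓.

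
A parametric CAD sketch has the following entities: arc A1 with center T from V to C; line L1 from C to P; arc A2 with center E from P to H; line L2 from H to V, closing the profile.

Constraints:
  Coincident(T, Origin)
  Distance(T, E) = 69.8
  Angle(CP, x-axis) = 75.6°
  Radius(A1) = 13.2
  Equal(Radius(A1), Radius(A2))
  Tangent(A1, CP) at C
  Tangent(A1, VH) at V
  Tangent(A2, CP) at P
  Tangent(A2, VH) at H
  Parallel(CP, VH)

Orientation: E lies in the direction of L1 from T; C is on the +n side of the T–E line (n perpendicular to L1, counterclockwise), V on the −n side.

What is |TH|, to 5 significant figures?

71.037

The slot axis is L1's direction at 75.6°, so u = (cos 75.6°, sin 75.6°) = (0.24869, 0.96858) and n = (−sin 75.6°, cos 75.6°) = (-0.96858, 0.24869). T is at the origin and E lies 69.8 along u from T, so E = 69.8·u = (17.359, 67.607). Tangency of A1 to both parallel lines with radius 13.2 puts C and V at T ± 13.2·n: C = (-12.785, 3.2827), V = (12.785, -3.2827). Equal radii place P and H the same way about E: P = E + 13.2·n = (4.5733, 70.890), H = E − 13.2·n = (30.144, 64.324). Then |TH| = |H − T| = 71.037.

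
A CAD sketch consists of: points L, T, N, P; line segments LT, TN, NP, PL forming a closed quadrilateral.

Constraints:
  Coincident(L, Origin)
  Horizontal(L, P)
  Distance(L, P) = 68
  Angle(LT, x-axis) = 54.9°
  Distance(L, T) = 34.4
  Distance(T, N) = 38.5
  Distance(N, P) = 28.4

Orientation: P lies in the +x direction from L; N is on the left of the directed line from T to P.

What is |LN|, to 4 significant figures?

64.07

L is at the origin; LP is horizontal with |LP| = 68.0 and P in +x, so P = (68.0, 0). LT runs at 54.9° with |LT| = 34.4, so T = (19.78, 28.14). N is determined by |TN| = 38.5 and |NP| = 28.4 together: it lies at the intersection of circle(T, 38.5) and circle(P, 28.4). With |TP| = 55.83, the foot of the radical line on TP is 33.97 from T and the perpendicular offset is √(38.5² − 33.97²) = 18.12. Taking the left-of-TP solution: N = (58.25, 26.67).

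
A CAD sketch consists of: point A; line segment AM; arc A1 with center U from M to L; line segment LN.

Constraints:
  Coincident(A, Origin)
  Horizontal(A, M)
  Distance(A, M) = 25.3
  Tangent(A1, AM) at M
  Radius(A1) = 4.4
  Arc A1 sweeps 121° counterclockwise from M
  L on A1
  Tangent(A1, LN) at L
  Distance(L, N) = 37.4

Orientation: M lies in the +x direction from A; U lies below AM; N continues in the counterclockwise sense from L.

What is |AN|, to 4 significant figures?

56.24

On A1, M sits at bearing 90° from U; a 121° counterclockwise sweep puts L at bearing 211°, so L = U + 4.4·(cos 211°, sin 211°) = (21.53, -6.666). Since A1 is tangent to LN there, UL ⟂ LN, so LN runs along (−sin 211°, cos 211°); with |LN| = 37.4, N = (40.79, -38.72). Then |AN| = |N − A| = 56.24.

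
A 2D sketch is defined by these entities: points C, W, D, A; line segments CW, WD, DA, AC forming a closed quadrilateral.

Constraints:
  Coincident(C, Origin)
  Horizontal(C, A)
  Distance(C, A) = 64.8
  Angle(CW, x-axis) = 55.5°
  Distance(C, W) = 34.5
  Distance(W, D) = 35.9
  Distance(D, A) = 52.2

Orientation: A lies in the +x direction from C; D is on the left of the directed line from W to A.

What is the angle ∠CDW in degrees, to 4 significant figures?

9.489°

Checks: |CA| = 64.80 ✓; |CW| = 34.50 ✓; |WD| = 35.90 ✓; |DA| = 52.20 ✓.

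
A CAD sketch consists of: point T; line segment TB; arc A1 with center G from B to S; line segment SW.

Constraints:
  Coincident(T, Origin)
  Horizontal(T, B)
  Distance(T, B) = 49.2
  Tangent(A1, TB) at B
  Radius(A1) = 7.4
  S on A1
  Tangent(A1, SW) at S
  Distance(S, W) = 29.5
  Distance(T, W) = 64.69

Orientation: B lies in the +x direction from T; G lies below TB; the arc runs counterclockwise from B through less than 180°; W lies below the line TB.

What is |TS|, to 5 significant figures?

43.437

Checks: |GS| = 7.400 ✓; ∠(GS, SW) = 90.00° ✓; |SW| = 29.50 ✓; |TW| = 64.69 ✓.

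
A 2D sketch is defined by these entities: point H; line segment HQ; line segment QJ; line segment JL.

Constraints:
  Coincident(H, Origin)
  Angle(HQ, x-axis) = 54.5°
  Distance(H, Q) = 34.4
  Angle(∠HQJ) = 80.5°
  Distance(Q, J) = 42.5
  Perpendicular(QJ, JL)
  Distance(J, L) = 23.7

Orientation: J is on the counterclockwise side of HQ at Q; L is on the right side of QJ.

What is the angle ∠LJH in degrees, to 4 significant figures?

132.7°

H is at the origin; HQ runs at 54.5° with length 34.4, so Q = 34.4·(cos 54.5°, sin 54.5°) = (19.98, 28.01). ∠HQJ = 80.5°, so QJ runs at 54.5° + (180° − 80.5°) = 154.0° from the x-axis; with |QJ| = 42.5, J = Q + 42.5·(cos 154.0°, sin 154.0°) = (-18.22, 46.64). QJ ⟂ JL; with |JL| = 23.7 on the right of QJ, L = J + 23.7·(0.4384, 0.8988) = (-7.833, 67.94). Then cos ∠LJH = JL·JH / (|JL||JH|), giving 132.7°.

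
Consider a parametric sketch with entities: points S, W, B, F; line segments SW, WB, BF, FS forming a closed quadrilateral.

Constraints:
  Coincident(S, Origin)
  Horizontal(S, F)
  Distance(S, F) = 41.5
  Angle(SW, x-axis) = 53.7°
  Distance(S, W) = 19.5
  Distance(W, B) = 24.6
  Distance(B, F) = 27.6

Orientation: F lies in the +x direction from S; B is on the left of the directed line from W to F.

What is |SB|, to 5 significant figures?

42.827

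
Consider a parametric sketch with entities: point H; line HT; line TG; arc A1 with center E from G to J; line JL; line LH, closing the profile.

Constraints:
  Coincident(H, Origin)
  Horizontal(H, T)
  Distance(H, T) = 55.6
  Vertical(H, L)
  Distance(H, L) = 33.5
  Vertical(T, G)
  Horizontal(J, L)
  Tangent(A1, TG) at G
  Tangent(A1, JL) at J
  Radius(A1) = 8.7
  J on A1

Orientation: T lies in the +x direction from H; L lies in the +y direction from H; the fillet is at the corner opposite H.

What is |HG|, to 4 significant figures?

60.88

The virtual corner opposite H is at (55.60, 33.50). Since A1 is tangent to TG there, EG ⟂ TG and the tangent condition forces EJ to be normal to JL, with radius 8.7, so the center E sits 8.7 in from both sides at E = (46.90, 24.80). That places the tangent points at G = (55.60, 24.80) on TG and J = (46.90, 33.50) on JL. Then |HG| = |G − H| = 60.88.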